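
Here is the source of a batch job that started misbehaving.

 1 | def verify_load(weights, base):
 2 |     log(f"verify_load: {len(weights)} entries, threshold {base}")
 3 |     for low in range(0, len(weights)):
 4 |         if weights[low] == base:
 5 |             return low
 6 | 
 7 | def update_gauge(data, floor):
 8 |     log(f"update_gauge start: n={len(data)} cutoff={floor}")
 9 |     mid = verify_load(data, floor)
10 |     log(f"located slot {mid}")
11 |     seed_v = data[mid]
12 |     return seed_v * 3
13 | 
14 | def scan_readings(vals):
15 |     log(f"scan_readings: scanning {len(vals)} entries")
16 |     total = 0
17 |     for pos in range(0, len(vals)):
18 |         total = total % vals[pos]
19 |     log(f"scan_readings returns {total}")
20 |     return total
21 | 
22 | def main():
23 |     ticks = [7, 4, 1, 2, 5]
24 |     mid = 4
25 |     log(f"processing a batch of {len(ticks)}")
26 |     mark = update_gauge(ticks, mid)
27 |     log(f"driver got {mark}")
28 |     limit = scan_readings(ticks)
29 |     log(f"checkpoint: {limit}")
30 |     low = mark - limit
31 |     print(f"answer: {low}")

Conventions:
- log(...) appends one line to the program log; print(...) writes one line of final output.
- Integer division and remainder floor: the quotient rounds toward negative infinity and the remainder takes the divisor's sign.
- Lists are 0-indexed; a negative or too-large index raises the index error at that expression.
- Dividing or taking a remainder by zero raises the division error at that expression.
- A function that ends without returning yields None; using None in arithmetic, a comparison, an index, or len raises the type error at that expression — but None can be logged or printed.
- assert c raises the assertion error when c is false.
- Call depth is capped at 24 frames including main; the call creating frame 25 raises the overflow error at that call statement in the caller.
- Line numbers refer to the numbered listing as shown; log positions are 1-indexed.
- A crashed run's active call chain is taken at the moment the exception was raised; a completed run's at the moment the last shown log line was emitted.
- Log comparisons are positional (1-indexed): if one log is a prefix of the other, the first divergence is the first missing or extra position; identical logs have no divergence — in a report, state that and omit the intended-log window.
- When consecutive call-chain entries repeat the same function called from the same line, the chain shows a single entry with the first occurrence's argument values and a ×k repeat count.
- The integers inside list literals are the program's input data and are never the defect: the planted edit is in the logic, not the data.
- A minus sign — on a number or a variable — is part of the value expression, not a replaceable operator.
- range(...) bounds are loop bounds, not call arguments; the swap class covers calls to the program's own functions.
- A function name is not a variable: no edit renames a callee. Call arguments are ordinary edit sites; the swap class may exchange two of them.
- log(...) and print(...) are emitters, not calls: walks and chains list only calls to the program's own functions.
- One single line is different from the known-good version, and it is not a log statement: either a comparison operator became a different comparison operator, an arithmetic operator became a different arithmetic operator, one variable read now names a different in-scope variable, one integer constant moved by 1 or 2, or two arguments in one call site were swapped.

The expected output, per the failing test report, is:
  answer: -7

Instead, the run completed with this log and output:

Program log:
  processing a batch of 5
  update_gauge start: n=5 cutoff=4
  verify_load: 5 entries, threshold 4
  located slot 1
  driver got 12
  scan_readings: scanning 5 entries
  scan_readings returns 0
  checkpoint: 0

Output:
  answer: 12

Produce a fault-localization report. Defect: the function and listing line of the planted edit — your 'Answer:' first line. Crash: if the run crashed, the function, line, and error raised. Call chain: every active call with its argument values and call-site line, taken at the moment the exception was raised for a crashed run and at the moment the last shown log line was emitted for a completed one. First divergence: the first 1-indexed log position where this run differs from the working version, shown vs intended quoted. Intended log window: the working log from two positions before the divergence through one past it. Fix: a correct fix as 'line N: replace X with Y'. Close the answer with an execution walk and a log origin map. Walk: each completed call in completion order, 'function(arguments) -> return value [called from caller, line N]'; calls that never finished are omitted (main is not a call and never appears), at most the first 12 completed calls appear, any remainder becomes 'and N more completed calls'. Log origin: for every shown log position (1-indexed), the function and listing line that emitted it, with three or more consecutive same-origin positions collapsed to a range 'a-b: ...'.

Answer: the defect is in scan_readings at line 18.
Key observation: Position 7 is the first bad log line: 'scan_readings returns 0' should read 'scan_readings returns 19'.
Call chain: main.
First divergence: position 7 — shown 'scan_readings returns 0', intended 'scan_readings returns 19'.
Intended log window:
  5: driver got 12
  6: scan_readings: scanning 5 entries
  7: scan_readings returns 19
  8: checkpoint: 19
Execution walk:
  verify_load([7, 4, 1, 2, 5], 4) -> 1  [called from update_gauge, line 9]
  update_gauge([7, 4, 1, 2, 5], 4) -> 12  [called from main, line 26]
  scan_readings([7, 4, 1, 2, 5]) -> 0  [called from main, line 28]
Log line origins:
  1: logged in main at line 25
  2: logged in update_gauge at line 8
  3: logged in verify_load at line 2
  4: logged in update_gauge at line 10
  5: logged in main at line 27
  6: logged in scan_readings at line 15
  7: logged in scan_readings at line 19
  8: logged in main at line 29
A correct fix: line 18: replace `%` with `+`.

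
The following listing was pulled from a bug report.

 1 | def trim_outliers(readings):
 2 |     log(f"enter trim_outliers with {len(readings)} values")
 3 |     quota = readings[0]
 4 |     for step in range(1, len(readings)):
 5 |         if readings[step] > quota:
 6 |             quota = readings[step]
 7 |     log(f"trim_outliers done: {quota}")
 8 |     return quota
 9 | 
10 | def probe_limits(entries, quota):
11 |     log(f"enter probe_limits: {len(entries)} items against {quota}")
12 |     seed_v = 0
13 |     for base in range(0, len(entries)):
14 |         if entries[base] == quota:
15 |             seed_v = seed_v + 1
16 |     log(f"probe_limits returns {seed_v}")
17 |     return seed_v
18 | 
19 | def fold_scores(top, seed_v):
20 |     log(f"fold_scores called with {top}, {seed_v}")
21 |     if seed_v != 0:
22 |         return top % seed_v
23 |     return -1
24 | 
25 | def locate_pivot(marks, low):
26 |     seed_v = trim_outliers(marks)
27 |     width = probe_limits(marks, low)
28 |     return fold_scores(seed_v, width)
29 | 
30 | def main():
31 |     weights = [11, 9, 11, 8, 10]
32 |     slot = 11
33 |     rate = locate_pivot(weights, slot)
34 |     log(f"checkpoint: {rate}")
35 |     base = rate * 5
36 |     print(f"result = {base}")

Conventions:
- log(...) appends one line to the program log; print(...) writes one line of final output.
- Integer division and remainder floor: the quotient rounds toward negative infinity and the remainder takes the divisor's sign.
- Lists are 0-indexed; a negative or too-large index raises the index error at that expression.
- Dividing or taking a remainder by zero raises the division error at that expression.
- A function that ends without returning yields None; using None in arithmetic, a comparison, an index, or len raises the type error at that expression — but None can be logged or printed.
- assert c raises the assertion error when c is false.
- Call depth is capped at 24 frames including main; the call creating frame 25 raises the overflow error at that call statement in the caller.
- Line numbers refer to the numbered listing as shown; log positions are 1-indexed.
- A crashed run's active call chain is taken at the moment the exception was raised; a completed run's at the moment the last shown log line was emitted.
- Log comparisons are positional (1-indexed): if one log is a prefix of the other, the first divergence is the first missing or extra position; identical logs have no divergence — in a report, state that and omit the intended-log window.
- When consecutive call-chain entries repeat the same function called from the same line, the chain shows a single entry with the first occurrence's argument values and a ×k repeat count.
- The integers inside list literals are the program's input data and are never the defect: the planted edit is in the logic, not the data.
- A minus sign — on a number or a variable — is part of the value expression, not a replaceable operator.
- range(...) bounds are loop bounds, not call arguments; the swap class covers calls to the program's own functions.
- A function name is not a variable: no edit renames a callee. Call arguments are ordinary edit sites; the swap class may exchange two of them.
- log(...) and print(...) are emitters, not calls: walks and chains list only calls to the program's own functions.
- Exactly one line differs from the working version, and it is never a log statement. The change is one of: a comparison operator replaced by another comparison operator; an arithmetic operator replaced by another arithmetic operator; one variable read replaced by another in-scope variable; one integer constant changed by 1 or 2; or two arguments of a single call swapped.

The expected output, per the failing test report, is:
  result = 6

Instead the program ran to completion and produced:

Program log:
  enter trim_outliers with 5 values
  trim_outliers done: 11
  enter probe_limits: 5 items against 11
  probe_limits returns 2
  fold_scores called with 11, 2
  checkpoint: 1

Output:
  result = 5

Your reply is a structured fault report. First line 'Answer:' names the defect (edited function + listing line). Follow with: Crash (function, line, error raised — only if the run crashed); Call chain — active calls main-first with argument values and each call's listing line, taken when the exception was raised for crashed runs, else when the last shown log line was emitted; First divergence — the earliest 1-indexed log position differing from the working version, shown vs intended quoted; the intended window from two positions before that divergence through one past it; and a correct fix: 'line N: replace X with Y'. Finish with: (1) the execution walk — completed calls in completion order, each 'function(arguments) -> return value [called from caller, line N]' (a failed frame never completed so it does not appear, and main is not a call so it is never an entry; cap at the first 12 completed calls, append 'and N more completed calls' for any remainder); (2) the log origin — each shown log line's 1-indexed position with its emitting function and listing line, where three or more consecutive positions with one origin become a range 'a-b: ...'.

Answer: the defect is in main at line 35.
Key fact: No log line changed; the fault shows up purely in the output.
Call chain: main.
First divergence: there is none — every log position agrees.
Execution walk:
  trim_outliers([11, 9, 11, 8, 10]) -> 11  [called from locate_pivot, line 26]
  probe_limits([11, 9, 11, 8, 10], 11) -> 2  [called from locate_pivot, line 27]
  fold_scores(11, 2) -> 1  [called from locate_pivot, line 28]
  locate_pivot([11, 9, 11, 8, 10], 11) -> 1  [called from main, line 33]
Log origin:
  1: logged in trim_outliers at line 2
  2: logged in trim_outliers at line 7
  3: logged in probe_limits at line 11
  4: logged in probe_limits at line 16
  5: logged in fold_scores at line 20
  6: logged in main at line 34
A correct fix: line 35: replace `*` with `+`.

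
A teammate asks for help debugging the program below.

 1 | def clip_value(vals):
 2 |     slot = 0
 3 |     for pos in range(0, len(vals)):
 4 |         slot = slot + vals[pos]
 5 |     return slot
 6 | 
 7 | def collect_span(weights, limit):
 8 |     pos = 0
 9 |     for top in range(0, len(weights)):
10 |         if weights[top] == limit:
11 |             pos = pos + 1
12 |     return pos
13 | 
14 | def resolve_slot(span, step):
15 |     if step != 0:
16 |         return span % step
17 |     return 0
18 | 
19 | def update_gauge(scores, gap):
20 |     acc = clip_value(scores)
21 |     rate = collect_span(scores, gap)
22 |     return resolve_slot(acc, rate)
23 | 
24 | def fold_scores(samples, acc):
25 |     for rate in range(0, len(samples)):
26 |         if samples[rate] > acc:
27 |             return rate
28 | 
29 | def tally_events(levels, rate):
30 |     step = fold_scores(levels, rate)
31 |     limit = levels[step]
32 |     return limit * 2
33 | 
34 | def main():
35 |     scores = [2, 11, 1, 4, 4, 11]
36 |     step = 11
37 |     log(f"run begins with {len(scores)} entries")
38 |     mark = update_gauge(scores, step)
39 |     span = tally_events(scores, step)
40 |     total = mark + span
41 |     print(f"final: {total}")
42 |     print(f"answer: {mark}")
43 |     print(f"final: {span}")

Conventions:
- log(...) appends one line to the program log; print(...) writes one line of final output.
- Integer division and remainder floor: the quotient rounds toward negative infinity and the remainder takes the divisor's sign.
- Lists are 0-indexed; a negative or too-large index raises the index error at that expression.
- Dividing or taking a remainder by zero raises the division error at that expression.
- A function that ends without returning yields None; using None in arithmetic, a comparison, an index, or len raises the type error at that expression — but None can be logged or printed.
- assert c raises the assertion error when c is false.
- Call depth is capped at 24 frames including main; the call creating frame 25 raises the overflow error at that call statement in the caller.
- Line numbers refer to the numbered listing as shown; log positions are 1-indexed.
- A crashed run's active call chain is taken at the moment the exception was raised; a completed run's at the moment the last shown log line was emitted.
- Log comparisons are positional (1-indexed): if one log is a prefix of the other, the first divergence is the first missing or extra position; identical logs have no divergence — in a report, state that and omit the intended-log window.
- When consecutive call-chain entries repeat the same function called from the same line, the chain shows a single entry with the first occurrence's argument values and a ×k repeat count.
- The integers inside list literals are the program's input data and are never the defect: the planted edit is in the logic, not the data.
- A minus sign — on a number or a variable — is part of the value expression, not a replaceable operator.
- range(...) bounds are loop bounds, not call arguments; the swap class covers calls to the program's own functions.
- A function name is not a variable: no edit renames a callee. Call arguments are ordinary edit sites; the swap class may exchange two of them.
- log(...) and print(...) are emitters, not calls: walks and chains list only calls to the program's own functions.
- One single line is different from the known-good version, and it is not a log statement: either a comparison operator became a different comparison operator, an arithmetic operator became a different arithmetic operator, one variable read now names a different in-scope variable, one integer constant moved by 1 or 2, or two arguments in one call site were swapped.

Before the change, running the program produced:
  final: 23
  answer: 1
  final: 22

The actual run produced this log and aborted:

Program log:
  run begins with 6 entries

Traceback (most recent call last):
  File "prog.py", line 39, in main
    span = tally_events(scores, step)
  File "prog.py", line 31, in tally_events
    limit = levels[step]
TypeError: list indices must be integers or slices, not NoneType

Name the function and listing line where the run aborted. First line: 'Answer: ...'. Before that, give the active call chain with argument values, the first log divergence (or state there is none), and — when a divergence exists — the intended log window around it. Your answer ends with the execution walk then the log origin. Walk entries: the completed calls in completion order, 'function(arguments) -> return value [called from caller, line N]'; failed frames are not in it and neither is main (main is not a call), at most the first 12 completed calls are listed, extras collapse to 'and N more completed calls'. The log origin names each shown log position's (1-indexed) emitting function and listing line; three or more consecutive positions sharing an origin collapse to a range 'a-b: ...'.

Answer: the error was raised in tally_events, line 31.
Core observation: All emitted log lines are correct; the crash alone marks the defect.
Call chain: main -> tally_events([2, 11, 1, 4, 4, 11], 11) (called at line 39).
First divergence: there is none — every log position agrees.
Execution walk:
  clip_value([2, 11, 1, 4, 4, 11]) -> 33  [called from update_gauge, line 20]
  collect_span([2, 11, 1, 4, 4, 11], 11) -> 2  [called from update_gauge, line 21]
  resolve_slot(33, 2) -> 1  [called from update_gauge, line 22]
  update_gauge([2, 11, 1, 4, 4, 11], 11) -> 1  [called from main, line 38]
  fold_scores([2, 11, 1, 4, 4, 11], 11) -> None  [called from tally_events, line 30]
Log line origins:
  1: emitted by main (line 37)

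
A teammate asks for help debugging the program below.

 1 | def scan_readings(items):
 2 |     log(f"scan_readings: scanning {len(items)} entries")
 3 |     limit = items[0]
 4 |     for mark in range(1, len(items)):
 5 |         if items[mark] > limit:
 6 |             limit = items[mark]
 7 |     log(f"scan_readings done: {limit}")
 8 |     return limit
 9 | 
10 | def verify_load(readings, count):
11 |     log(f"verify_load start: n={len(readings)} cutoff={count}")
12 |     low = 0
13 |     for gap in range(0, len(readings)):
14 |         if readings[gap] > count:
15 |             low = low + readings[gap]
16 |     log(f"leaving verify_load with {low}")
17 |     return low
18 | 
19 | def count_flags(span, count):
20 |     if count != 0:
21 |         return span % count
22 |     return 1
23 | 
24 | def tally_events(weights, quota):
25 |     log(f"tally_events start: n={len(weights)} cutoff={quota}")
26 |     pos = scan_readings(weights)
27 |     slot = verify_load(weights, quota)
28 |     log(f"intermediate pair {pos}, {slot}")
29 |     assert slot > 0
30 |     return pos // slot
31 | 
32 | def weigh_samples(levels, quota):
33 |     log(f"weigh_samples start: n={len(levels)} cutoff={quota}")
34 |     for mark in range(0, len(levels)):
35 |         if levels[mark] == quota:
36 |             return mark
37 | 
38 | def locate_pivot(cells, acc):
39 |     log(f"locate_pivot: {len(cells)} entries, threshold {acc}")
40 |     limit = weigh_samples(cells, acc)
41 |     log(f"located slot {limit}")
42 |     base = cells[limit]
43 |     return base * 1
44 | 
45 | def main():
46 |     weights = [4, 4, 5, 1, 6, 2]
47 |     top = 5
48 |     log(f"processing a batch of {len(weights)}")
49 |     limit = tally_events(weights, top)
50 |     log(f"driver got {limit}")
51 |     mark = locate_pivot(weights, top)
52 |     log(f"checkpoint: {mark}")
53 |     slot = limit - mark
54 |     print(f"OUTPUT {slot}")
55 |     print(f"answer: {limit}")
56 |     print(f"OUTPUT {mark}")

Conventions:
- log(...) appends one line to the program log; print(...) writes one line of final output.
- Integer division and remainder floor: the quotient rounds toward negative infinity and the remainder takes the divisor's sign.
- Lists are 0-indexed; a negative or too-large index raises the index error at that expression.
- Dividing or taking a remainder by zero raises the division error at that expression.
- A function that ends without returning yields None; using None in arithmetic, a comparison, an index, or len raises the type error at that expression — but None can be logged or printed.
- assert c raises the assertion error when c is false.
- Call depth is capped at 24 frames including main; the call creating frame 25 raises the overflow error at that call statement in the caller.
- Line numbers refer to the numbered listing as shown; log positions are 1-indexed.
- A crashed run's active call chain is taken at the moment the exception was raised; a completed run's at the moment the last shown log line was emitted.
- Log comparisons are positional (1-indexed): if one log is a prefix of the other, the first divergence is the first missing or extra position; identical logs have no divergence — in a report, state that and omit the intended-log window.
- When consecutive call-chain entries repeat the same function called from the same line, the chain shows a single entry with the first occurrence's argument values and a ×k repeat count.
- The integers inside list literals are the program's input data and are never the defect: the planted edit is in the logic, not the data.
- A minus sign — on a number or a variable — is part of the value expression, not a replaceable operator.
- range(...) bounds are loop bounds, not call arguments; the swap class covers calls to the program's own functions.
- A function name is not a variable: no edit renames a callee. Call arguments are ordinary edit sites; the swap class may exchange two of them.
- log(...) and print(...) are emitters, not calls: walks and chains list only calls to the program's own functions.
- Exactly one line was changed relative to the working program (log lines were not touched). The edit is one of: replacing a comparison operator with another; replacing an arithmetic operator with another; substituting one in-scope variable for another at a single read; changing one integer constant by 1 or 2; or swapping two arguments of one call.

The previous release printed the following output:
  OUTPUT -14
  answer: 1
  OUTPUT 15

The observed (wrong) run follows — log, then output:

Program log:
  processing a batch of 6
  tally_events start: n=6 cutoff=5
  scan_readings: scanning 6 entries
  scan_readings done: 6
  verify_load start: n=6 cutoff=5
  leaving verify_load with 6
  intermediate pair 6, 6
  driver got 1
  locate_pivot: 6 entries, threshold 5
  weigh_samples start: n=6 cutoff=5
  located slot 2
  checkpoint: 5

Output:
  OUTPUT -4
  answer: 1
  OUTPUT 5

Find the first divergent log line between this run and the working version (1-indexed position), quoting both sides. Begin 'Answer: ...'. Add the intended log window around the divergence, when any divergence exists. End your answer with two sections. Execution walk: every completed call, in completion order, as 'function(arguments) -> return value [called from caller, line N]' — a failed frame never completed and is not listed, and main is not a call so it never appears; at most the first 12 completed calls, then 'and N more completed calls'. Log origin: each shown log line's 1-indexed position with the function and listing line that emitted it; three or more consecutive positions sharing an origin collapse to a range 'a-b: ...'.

Answer: at position 12 the run shows 'checkpoint: 5' where the working version logs 'checkpoint: 15'.
Intended log window:
  10: weigh_samples start: n=6 cutoff=5
  11: located slot 2
  12: checkpoint: 15
Execution walk:
  scan_readings([4, 4, 5, 1, 6, 2]) -> 6  [called from tally_events, line 26]
  verify_load([4, 4, 5, 1, 6, 2], 5) -> 6  [called from tally_events, line 27]
  tally_events([4, 4, 5, 1, 6, 2], 5) -> 1  [called from main, line 49]
  weigh_samples([4, 4, 5, 1, 6, 2], 5) -> 2  [called from locate_pivot, line 40]
  locate_pivot([4, 4, 5, 1, 6, 2], 5) -> 5  [called from main, line 51]
Log origin:
  1: logged in main at line 48
  2: logged in tally_events at line 25
  3: logged in scan_readings at line 2
  4: logged in scan_readings at line 7
  5: logged in verify_load at line 11
  6: logged in verify_load at line 16
  7: logged in tally_events at line 28
  8: logged in main at line 50
  9: logged in locate_pivot at line 39
  10: logged in weigh_samples at line 33
  11: logged in locate_pivot at line 41
  12: logged in main at line 52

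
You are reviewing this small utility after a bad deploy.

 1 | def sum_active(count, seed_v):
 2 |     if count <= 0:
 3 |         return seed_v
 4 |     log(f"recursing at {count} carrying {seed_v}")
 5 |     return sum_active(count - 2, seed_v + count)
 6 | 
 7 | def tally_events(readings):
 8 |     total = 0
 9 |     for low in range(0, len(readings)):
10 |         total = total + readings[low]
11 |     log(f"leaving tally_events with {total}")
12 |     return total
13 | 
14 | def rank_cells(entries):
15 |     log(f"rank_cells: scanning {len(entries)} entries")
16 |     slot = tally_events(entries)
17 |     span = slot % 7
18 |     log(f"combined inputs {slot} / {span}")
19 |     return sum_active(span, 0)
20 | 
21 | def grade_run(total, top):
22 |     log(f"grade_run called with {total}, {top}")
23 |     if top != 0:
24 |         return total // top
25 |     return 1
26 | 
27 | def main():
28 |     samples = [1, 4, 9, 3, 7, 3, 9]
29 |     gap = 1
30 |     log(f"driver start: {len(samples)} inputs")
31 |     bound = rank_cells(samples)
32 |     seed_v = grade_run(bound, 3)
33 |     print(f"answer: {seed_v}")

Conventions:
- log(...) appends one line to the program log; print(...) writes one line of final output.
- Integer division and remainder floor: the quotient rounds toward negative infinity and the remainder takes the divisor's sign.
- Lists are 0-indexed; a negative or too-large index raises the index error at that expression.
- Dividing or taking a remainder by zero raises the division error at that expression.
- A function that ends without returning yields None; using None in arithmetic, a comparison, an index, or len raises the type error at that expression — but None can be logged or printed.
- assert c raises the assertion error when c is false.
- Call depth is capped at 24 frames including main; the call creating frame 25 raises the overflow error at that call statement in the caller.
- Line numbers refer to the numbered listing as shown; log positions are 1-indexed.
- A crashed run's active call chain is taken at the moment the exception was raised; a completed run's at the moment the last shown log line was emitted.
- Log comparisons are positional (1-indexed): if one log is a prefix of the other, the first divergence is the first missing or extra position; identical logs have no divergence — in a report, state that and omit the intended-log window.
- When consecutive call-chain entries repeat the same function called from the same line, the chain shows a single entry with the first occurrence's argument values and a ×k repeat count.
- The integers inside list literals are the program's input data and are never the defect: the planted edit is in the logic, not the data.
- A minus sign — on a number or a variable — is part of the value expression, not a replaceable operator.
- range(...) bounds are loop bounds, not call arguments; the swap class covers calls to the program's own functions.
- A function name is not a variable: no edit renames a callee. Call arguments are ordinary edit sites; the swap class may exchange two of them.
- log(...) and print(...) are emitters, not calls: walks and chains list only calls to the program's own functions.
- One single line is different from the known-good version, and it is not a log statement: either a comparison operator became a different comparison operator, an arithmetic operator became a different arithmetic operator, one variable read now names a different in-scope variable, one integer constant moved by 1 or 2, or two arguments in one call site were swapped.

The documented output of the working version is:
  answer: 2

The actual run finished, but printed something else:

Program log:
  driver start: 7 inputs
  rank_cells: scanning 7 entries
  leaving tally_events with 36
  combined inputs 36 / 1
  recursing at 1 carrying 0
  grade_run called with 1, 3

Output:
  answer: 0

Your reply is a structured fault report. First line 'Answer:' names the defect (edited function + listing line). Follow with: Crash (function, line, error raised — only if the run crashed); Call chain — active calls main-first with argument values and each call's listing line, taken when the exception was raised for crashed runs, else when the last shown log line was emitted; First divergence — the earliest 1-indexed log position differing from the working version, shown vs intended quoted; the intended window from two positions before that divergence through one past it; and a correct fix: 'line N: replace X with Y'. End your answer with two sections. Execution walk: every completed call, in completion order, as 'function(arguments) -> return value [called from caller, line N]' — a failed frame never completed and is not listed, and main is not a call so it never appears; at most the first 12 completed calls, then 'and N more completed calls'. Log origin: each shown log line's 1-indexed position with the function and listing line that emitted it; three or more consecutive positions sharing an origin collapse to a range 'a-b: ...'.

Answer: the defect is in rank_cells at line 17.
Core observation: The log first diverges at position 4: the faulty run prints 'combined inputs 36 / 1' where the working version prints 'combined inputs 36 / 4'.
Call chain: main -> grade_run(1, 3) (called at line 32).
First divergence: position 4 — shown 'combined inputs 36 / 1', intended 'combined inputs 36 / 4'.
Intended log window:
  2: rank_cells: scanning 7 entries
  3: leaving tally_events with 36
  4: combined inputs 36 / 4
  5: recursing at 4 carrying 0
Execution walk:
  tally_events([1, 4, 9, 3, 7, 3, 9]) -> 36  [called from rank_cells, line 16]
  sum_active(-1, 1) -> 1  [called from sum_active, line 5]
  sum_active(1, 0) -> 1  [called from rank_cells, line 19]
  rank_cells([1, 4, 9, 3, 7, 3, 9]) -> 1  [called from main, line 31]
  grade_run(1, 3) -> 0  [called from main, line 32]
Log origin:
  1: logged in main at line 30
  2: logged in rank_cells at line 15
  3: logged in tally_events at line 11
  4: logged in rank_cells at line 18
  5: logged in sum_active at line 4
  6: logged in grade_run at line 22
A correct fix: line 17: replace `7` with `8`.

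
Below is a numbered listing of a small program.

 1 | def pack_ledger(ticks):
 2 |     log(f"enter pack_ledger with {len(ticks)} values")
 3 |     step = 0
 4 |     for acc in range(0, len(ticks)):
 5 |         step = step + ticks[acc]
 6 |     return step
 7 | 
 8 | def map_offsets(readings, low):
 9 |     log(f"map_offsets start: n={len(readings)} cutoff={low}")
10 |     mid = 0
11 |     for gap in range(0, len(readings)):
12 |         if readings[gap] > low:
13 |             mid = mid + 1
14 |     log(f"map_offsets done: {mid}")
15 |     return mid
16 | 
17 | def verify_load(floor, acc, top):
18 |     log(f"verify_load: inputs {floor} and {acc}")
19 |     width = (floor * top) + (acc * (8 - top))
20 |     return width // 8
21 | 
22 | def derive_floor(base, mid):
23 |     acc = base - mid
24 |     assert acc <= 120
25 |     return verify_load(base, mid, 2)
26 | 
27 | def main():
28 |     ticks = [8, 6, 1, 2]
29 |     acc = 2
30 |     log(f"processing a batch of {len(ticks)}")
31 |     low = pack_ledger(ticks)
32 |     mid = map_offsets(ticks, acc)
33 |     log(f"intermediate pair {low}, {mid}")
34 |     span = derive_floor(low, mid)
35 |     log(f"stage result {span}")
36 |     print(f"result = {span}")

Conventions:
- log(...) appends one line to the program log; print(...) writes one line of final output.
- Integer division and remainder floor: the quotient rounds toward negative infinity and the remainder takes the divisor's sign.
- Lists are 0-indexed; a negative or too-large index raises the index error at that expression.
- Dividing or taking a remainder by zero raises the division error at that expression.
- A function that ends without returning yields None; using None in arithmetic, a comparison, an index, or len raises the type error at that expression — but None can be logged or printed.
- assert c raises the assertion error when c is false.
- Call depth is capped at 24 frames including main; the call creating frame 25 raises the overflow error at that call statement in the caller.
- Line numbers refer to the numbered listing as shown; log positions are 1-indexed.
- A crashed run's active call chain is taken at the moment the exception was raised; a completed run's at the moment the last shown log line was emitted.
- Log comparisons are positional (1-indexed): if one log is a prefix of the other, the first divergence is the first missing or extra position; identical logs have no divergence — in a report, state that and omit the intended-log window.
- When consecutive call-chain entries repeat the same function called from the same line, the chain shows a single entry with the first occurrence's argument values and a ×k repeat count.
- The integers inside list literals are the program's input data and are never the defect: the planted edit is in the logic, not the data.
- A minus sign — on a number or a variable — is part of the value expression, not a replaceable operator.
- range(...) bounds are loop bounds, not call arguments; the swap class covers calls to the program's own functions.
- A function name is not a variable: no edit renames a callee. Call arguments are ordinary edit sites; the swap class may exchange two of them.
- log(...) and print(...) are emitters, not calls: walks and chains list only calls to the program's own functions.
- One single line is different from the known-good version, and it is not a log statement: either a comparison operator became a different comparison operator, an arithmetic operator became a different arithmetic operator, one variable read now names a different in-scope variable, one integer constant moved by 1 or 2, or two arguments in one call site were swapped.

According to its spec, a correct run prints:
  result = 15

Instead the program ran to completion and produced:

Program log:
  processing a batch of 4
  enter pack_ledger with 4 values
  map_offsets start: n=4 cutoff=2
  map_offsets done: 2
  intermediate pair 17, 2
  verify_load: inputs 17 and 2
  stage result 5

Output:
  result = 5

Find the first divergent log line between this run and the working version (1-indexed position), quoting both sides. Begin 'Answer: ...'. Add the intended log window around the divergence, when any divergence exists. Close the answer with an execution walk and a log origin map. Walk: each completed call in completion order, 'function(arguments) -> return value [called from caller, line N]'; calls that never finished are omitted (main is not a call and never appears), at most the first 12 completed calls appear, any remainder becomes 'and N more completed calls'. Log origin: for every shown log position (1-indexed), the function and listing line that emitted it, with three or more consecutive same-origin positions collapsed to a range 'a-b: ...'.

Answer: at position 6 the run shows 'verify_load: inputs 17 and 2' where the working version logs 'verify_load: inputs 17 and 15'.
Intended log window:
  4: map_offsets done: 2
  5: intermediate pair 17, 2
  6: verify_load: inputs 17 and 15
  7: stage result 15
Execution walk:
  pack_ledger([8, 6, 1, 2]) -> 17  [called from main, line 31]
  map_offsets([8, 6, 1, 2], 2) -> 2  [called from main, line 32]
  verify_load(17, 2, 2) -> 5  [called from derive_floor, line 25]
  derive_floor(17, 2) -> 5  [called from main, line 34]
Log line origins:
  1: emitted by main (line 30)
  2: emitted by pack_ledger (line 2)
  3: emitted by map_offsets (line 9)
  4: emitted by map_offsets (line 14)
  5: emitted by main (line 33)
  6: emitted by verify_load (line 18)
  7: emitted by main (line 35)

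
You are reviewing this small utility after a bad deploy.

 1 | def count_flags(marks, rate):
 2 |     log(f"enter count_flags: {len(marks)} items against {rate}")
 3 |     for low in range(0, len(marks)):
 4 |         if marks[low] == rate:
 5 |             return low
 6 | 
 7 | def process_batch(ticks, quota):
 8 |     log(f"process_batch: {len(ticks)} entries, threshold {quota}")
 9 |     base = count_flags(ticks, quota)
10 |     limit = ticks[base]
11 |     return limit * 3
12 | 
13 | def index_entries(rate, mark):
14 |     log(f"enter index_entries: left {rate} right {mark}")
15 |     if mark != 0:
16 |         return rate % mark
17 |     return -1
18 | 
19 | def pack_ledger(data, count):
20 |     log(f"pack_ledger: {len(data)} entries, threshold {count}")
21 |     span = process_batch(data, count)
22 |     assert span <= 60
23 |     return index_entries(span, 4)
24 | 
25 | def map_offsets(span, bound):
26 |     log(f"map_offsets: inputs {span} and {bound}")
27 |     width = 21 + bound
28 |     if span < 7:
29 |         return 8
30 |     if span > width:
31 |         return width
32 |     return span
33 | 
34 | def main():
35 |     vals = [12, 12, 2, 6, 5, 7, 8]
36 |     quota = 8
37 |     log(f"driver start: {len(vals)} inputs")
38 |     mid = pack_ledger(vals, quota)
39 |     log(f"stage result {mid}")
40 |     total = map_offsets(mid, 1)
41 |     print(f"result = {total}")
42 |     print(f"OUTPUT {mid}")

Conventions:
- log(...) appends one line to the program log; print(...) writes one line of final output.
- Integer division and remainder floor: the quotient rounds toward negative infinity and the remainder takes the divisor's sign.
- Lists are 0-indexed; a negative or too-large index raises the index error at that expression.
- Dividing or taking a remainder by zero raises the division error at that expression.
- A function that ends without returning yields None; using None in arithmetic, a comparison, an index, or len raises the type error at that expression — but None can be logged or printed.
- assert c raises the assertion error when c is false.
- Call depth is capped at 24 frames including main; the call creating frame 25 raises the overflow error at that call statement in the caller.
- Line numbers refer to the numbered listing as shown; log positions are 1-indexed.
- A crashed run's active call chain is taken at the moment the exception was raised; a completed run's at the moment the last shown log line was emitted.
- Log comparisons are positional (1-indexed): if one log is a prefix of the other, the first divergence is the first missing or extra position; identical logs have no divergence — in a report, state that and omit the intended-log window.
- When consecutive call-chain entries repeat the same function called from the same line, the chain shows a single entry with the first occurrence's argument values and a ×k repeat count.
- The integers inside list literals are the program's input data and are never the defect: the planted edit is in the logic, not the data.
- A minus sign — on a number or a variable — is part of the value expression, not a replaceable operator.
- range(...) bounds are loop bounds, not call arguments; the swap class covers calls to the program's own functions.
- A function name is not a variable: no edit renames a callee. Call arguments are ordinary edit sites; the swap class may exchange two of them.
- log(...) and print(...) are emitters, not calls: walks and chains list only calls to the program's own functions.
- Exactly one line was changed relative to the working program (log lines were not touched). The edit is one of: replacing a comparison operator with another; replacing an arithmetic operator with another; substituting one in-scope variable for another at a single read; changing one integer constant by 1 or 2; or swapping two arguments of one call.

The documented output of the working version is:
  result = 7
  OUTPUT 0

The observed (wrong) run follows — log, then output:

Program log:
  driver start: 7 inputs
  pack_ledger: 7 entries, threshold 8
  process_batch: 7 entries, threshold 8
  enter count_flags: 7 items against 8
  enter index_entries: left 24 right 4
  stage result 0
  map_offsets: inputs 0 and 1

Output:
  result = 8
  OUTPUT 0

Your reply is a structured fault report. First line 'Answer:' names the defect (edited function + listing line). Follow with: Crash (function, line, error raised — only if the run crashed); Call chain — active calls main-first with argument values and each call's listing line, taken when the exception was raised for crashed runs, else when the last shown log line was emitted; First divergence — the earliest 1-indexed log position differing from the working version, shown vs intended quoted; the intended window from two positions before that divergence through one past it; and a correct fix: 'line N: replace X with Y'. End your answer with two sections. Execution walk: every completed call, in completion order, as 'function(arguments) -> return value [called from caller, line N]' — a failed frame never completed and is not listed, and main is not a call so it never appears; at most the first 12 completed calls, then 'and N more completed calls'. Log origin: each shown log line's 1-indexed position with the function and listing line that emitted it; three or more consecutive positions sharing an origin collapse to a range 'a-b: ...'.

Answer: the defect is in map_offsets at line 29.
Key observation: The logs agree in full; only the final output differs.
Call chain: main -> map_offsets(0, 1) (called at line 40).
First divergence: none — the logs agree in full.
Execution walk:
  count_flags([12, 12, 2, 6, 5, 7, 8], 8) -> 6  [called from process_batch, line 9]
  process_batch([12, 12, 2, 6, 5, 7, 8], 8) -> 24  [called from pack_ledger, line 21]
  index_entries(24, 4) -> 0  [called from pack_ledger, line 23]
  pack_ledger([12, 12, 2, 6, 5, 7, 8], 8) -> 0  [called from main, line 38]
  map_offsets(0, 1) -> 8  [called from main, line 40]
Log line origins:
  1: logged in main at line 37
  2: logged in pack_ledger at line 20
  3: logged in process_batch at line 8
  4: logged in count_flags at line 2
  5: logged in index_entries at line 14
  6: logged in main at line 39
  7: logged in map_offsets at line 26
A correct fix: line 29: replace `8` with `7`.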